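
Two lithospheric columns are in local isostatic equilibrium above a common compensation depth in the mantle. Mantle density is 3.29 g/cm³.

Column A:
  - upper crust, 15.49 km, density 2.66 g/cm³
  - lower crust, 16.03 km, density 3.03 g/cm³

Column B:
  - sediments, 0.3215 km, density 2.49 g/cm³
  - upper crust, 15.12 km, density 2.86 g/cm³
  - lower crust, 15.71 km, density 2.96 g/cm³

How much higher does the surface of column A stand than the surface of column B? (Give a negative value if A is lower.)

For any compensation level in the mantle, the mantle terms cancel and isostasy reduces to e = (Σt_A − Σt_B) − (Σ(ρt)_A − Σ(ρt)_B) / ρ_m.
Σt_A = 31.52 km; Σt_B = 31.1515 km; Σ(ρt)_A = 89.7743; Σ(ρt)_B = 90.545335 (in km·g/cm³).
e = (31.52 − 31.1515) − (89.7743 − 90.545335) / 3.29 = 0.603 km.

0.603 km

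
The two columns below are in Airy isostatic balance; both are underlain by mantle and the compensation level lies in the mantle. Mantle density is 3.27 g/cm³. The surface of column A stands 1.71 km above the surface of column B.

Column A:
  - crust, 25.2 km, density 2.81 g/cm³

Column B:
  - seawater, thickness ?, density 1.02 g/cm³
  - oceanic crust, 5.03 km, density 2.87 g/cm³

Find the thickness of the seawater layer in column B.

1.77 km

Take the compensation level at the base of the deeper column (depth z_c below the surface of column A) and equate Σ ρ_i t_i down to z_c; mantle fills any gap and the z_c terms cancel.
Column A: 25.2×2.81 + (z_c − 25.2)×3.27
Column B: 1.71×0 + x×1.02 + 5.03×2.87 + (z_c − 1.71 − 5.03 − x)×3.27
The z_c×3.27 term appears on both sides and cancels. Collect the known terms of each column as K = Σ(ρt)_known − 3.27 × (depth of known layers): K_A = 70.812 − 3.27×25.2 = −11.592; K_B = 14.4361 − 3.27×(1.71 + 5.03) = −7.6037.
Balance: K_A = K_B − x×(3.27 − 1.02), so x = (K_B − K_A)/(3.27 − 1.02) = 3.9883/2.25 = 1.77 km.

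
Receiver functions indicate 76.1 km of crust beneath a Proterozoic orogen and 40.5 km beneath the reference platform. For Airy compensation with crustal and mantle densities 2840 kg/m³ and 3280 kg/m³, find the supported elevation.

Excess crust Δ = 76.1 km − 40.5 km = 35.6 km, split between elevation h and root r with h + r = Δ.
Airy balance ρ_c h = (ρ_m − ρ_c) r gives r = h ρ_c/(ρ_m − ρ_c), so h (1 + ρ_c/(ρ_m − ρ_c)) = Δ, i.e. h = Δ (ρ_m − ρ_c)/ρ_m.
h = 35.6 km × 440/3280 = 4.78 km.

4.78 km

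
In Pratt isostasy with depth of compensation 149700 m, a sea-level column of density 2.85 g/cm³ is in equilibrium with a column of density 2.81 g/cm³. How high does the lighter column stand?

2130 m

ρ_ref D = ρ (D + h) → h = D (ρ_ref − ρ)/ρ.
h = 149700 m × (2.85 − 2.81)/2.81 = 2130 m.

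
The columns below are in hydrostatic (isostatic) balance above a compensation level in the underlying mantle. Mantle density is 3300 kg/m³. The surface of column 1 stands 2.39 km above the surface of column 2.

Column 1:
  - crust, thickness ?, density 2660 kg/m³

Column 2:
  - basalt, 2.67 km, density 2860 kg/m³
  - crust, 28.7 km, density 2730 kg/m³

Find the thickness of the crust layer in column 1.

Take the compensation level at the base of the deeper column (depth z_c below the surface of column 1) and equate Σ ρ_i t_i down to z_c; mantle fills any gap and the z_c terms cancel.
Column 1: x×2660 + (z_c − 0 − x)×3300
Column 2: 2.39×0 + 2.67×2860 + 28.7×2730 + (z_c − 2.39 − 31.37)×3300
The z_c×3300 term appears on both sides and cancels. Collect the known terms of each column as K = Σ(ρt)_known − 3300 × (depth of known layers): K_1 = 0 − 3300×0 = 0; K_2 = 85987.2 − 3300×(2.39 + 31.37) = −25420.8.
Balance: K_1 − x×(3300 − 2660) = K_2, so x = (K_1 − K_2)/(3300 − 2660) = 25420.8/640 = 39.7 km.

39.7 km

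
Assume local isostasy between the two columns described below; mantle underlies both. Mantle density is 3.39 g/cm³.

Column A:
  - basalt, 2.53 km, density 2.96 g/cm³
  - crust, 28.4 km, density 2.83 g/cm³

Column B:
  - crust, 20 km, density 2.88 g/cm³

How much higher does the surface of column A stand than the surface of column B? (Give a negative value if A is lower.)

For any compensation level in the mantle, the mantle terms cancel and isostasy reduces to e = (Σt_A − Σt_B) − (Σ(ρt)_A − Σ(ρt)_B) / ρ_m.
Σt_A = 30.93 km; Σt_B = 20 km; Σ(ρt)_A = 87.8608; Σ(ρt)_B = 57.6 (in km·g/cm³).
e = (30.93 − 20) − (87.8608 − 57.6) / 3.39 = 2 km.

2 km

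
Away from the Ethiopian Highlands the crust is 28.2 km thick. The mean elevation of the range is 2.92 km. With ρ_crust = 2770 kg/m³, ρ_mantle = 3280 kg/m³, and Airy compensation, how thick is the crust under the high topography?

47 km

Root depth r = h ρ_c / (ρ_m − ρ_c) = 2.92 km × 2770 / 510 = 15.86 km.
Total thickness = T + h + r = 28.2 km + 2.92 km + 15.86 km = 47 km.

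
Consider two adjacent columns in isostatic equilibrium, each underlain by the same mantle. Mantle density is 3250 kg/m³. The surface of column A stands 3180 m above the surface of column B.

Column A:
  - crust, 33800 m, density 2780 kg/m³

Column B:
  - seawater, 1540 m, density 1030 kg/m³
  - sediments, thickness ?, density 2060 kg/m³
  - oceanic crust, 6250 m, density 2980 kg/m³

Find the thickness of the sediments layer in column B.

374 m

Take the compensation level at the base of the deeper column (depth z_c below the surface of column A) and equate Σ ρ_i t_i down to z_c; mantle fills any gap and the z_c terms cancel.
Column A: 33800×2780 + (z_c − 33800)×3250
Column B: 3180×0 + 1540×1030 + x×2060 + 6250×2980 + (z_c − 3180 − 7790 − x)×3250
The z_c×3250 term appears on both sides and cancels. Collect the known terms of each column as K = Σ(ρt)_known − 3250 × (depth of known layers): K_A = 93964000 − 3250×33800 = −15886000; K_B = 20211200 − 3250×(3180 + 7790) = −15441300.
Balance: K_A = K_B − x×(3250 − 2060), so x = (K_B − K_A)/(3250 − 2060) = 444700/1190 = 374 m.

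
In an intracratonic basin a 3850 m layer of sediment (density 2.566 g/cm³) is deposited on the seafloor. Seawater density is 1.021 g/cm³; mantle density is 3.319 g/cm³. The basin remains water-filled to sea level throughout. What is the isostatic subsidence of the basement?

Submarine loading: the sediment displaces seawater, and the subsidence is in turn flooded, so s (ρ_m − ρ_w) = t (ρ_sed − ρ_w).
s = 3850 m × (2.566 − 1.021) / (3.319 − 1.021) = 2590 m.

2590 m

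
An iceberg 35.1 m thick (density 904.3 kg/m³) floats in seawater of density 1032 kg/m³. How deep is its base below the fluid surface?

Draft d = t ρ_obj/ρ_fluid = 35.1 m × 904.3/1032 = 30.8 m.

30.8 m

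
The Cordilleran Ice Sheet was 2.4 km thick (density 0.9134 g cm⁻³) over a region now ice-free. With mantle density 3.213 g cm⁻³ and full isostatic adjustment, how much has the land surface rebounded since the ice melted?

Removing the load lets mantle flow back in; uplift u satisfies ρ_ice t = ρ_m u.
u = t ρ_ice/ρ_m = 2.4 km × 0.9134/3.213 = 0.682 km.

0.682 km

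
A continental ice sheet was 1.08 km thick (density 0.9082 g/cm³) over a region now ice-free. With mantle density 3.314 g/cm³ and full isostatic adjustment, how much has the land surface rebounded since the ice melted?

Removing the load lets mantle flow back in; uplift u satisfies ρ_ice t = ρ_m u.
u = t ρ_ice/ρ_m = 1.08 km × 0.9082/3.314 = 0.296 km.

0.296 km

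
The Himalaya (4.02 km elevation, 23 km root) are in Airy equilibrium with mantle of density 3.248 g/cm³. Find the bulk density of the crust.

ρ_c h = (ρ_m − ρ_c) r → ρ_c (h + r) = ρ_m r → ρ_c = ρ_m r / (h + r).
ρ_c = 3.248 × 23 km / (4.02 km + 23 km) = 2.76 g/cm³.

2.76 g/cm³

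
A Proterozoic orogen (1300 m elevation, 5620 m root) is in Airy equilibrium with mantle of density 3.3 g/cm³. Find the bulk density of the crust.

2.68 g/cm³

ρ_c h = (ρ_m − ρ_c) r → ρ_c (h + r) = ρ_m r → ρ_c = ρ_m r / (h + r).
ρ_c = 3.3 × 5620 m / (1300 m + 5620 m) = 2.68 g/cm³.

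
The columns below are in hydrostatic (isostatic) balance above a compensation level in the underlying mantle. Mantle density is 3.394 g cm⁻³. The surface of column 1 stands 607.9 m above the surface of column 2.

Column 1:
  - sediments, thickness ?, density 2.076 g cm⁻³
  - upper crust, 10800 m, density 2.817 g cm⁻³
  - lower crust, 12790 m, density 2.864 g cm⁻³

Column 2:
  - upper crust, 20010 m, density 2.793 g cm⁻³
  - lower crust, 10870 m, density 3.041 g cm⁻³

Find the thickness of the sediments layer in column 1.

3730 m

Take the compensation level at the base of the deeper column (depth z_c below the surface of column 1) and equate Σ ρ_i t_i down to z_c; mantle fills any gap and the z_c terms cancel.
Column 1: x×2.076 + 10800×2.817 + 12790×2.864 + (z_c − 23590 − x)×3.394
Column 2: 607.9×0 + 20010×2.793 + 10870×3.041 + (z_c − 607.9 − 30880)×3.394
The z_c×3.394 term appears on both sides and cancels. Collect the known terms of each column as K = Σ(ρt)_known − 3.394 × (depth of known layers): K_1 = 67054.16 − 3.394×23590 = −13010.3; K_2 = 88943.6 − 3.394×(607.9 + 30880) = −17926.3326.
Balance: K_1 − x×(3.394 − 2.076) = K_2, so x = (K_1 − K_2)/(3.394 − 2.076) = 4916.03/1.318 = 3730 m.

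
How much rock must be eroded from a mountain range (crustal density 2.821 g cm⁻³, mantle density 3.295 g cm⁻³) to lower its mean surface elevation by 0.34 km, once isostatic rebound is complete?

Net drop Δ = e − u = e − e ρ_c/ρ_m = e (ρ_m − ρ_c)/ρ_m.
e = Δ ρ_m/(ρ_m − ρ_c) = 0.34 km × 3.295/0.474 = 2.36 km.

2.36 km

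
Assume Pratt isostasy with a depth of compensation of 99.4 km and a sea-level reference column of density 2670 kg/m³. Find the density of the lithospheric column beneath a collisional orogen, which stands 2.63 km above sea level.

Pratt balance: ρ_ref D = ρ (D + h).
ρ = ρ_ref D/(D + h) = 2670 × 99.4 km/(99.4 km + 2.63 km) = 2600 kg/m³.

2600 kg/m³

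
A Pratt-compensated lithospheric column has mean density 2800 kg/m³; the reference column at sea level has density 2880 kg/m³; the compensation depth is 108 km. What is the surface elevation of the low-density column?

ρ_ref D = ρ (D + h) → h = D (ρ_ref − ρ)/ρ.
h = 108 km × (2880 − 2800)/2800 = 3.09 km.

3.09 km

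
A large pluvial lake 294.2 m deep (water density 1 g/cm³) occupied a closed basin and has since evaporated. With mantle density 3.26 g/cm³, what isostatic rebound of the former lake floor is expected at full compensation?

90.2 m

u = d ρ_w/ρ_m = 294.2 m × 1/3.26 = 90.2 m.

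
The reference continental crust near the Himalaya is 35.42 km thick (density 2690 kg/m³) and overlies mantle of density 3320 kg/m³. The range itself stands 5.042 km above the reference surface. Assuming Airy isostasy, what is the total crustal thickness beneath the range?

62 km

Root depth r = h ρ_c / (ρ_m − ρ_c) = 5.042 km × 2690 / 630 = 21.53 km.
Total thickness = T + h + r = 35.42 km + 5.042 km + 21.53 km = 62 km.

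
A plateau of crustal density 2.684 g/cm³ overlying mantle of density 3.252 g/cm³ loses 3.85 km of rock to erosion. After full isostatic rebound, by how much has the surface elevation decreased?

0.672 km

Rebound u = e ρ_c/ρ_m = 3.85 km × 2.684/3.252 = 3.178 km.
Net surface drop = e − u = 3.85 km − 3.178 km = e (ρ_m − ρ_c)/ρ_m = 0.672 km.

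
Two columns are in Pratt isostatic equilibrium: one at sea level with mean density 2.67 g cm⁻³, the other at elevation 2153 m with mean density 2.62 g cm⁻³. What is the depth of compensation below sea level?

113000 m

ρ_ref D = ρ (D + h) → D (ρ_ref − ρ) = ρ h.
D = ρ h/(ρ_ref − ρ) = 2.62 × 2153 m/(2.67 − 2.62) = 113000 m.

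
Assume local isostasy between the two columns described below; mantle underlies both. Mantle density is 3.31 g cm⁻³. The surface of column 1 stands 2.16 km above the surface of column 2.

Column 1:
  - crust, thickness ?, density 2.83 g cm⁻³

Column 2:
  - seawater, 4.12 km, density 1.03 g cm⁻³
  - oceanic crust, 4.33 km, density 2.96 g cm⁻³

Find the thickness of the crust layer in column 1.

Take the compensation level at the base of the deeper column (depth z_c below the surface of column 1) and equate Σ ρ_i t_i down to z_c; mantle fills any gap and the z_c terms cancel.
Column 1: x×2.83 + (z_c − 0 − x)×3.31
Column 2: 2.16×0 + 4.12×1.03 + 4.33×2.96 + (z_c − 2.16 − 8.45)×3.31
The z_c×3.31 term appears on both sides and cancels. Collect the known terms of each column as K = Σ(ρt)_known − 3.31 × (depth of known layers): K_1 = 0 − 3.31×0 = 0; K_2 = 17.0604 − 3.31×(2.16 + 8.45) = −18.0587.
Balance: K_1 − x×(3.31 − 2.83) = K_2, so x = (K_1 − K_2)/(3.31 − 2.83) = 18.0587/0.48 = 37.6 km.

37.6 km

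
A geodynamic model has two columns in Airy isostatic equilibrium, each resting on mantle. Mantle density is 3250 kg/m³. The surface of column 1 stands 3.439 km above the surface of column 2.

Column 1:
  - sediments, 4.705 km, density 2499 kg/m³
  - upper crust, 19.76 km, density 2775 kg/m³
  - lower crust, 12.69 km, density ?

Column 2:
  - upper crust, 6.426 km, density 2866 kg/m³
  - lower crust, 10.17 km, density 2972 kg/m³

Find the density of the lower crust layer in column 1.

2970 kg/m³

Take the compensation level at the base of the deeper column (depth z_c below the surface of column 1) and equate Σ ρ_i t_i down to z_c; mantle fills any gap and the z_c terms cancel.
Column 1: 4.705×2499 + 19.76×2775 + 12.69×ρ + (z_c − 37.155)×3250
Column 2: 3.439×0 + 6.426×2866 + 10.17×2972 + (z_c − 3.439 − 16.596)×3250
The z_c×3250 term appears on both sides and cancels. Collect the known terms of each column as K = Σ(ρt)_known − 3250 × (depth of known layers): K_1 = 66591.795 − 3250×37.155 = −54161.955; K_2 = 48642.156 − 3250×(3.439 + 16.596) = −16471.594.
Balance: K_1 + 12.69×ρ = K_2, so ρ = (K_2 − K_1)/12.69 = 37690.4/12.69 = 2970 kg/m³.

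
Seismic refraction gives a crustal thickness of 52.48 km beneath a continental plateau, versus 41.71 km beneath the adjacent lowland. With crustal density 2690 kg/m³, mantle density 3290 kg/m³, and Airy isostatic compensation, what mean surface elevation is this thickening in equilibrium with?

1.96 km

Excess crust Δ = 52.48 km − 41.71 km = 10.77 km, split between elevation h and root r with h + r = Δ.
Airy balance ρ_c h = (ρ_m − ρ_c) r gives r = h ρ_c/(ρ_m − ρ_c), so h (1 + ρ_c/(ρ_m − ρ_c)) = Δ, i.e. h = Δ (ρ_m − ρ_c)/ρ_m.
h = 10.77 km × 600/3290 = 1.96 km.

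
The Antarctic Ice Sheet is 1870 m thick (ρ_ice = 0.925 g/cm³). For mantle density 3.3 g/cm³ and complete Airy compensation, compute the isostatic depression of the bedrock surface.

524 m

For local isostatic compensation: the ice load ρ_ice t is balanced by mantle displaced below, ρ_m s.
s = t ρ_ice / ρ_m = 1870 m × 0.925/3.3 = 524 m.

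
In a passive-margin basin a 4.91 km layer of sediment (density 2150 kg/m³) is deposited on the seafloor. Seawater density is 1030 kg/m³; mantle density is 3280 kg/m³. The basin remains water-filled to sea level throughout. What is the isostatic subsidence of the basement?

2.44 km

Submarine loading: the sediment displaces seawater, and the subsidence is in turn flooded, so s (ρ_m − ρ_w) = t (ρ_sed − ρ_w).
s = 4.91 km × (2150 − 1030) / (3280 − 1030) = 2.44 km.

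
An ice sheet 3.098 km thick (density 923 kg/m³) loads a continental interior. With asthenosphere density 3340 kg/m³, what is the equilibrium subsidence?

0.856 km

Balancing pressure at the compensation depth: the ice load ρ_ice t is balanced by mantle displaced below, ρ_m s.
s = t ρ_ice / ρ_m = 3.098 km × 923/3340 = 0.856 km.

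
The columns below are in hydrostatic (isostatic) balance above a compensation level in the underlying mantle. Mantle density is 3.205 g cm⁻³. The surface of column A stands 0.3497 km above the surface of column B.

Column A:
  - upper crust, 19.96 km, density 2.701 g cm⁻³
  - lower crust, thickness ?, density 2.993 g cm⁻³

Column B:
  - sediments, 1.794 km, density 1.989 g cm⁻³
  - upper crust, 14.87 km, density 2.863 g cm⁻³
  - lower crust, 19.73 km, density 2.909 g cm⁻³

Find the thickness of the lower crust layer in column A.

Take the compensation level at the base of the deeper column (depth z_c below the surface of column A) and equate Σ ρ_i t_i down to z_c; mantle fills any gap and the z_c terms cancel.
Column A: 19.96×2.701 + x×2.993 + (z_c − 19.96 − x)×3.205
Column B: 0.3497×0 + 1.794×1.989 + 14.87×2.863 + 19.73×2.909 + (z_c − 0.3497 − 36.394)×3.205
The z_c×3.205 term appears on both sides and cancels. Collect the known terms of each column as K = Σ(ρt)_known − 3.205 × (depth of known layers): K_A = 53.91196 − 3.205×19.96 = −10.05984; K_B = 103.535646 − 3.205×(0.3497 + 36.394) = −14.2279125.
Balance: K_A − x×(3.205 − 2.993) = K_B, so x = (K_A − K_B)/(3.205 − 2.993) = 4.16807/0.212 = 19.7 km.

19.7 km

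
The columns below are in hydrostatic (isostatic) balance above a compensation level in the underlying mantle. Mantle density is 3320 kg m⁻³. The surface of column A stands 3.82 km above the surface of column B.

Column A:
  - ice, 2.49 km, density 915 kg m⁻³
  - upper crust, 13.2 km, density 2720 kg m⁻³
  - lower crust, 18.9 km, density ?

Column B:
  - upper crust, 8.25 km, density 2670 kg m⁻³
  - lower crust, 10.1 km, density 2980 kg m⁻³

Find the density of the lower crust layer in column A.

2920 kg m⁻³

Take the compensation level at the base of the deeper column (depth z_c below the surface of column A) and equate Σ ρ_i t_i down to z_c; mantle fills any gap and the z_c terms cancel.
Column A: 2.49×915 + 13.2×2720 + 18.9×ρ + (z_c − 34.59)×3320
Column B: 3.82×0 + 8.25×2670 + 10.1×2980 + (z_c − 3.82 − 18.35)×3320
The z_c×3320 term appears on both sides and cancels. Collect the known terms of each column as K = Σ(ρt)_known − 3320 × (depth of known layers): K_A = 38182.35 − 3320×34.59 = −76656.45; K_B = 52125.5 − 3320×(3.82 + 18.35) = −21478.9.
Balance: K_A + 18.9×ρ = K_B, so ρ = (K_B − K_A)/18.9 = 55177.6/18.9 = 2920 kg m⁻³.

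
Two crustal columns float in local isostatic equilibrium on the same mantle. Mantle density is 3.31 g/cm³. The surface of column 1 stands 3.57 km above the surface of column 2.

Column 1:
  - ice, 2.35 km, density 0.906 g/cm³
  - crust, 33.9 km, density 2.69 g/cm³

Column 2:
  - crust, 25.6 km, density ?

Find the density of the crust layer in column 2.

2.73 g/cm³

Take the compensation level at the base of the deeper column (depth z_c below the surface of column 1) and equate Σ ρ_i t_i down to z_c; mantle fills any gap and the z_c terms cancel.
Column 1: 2.35×0.906 + 33.9×2.69 + (z_c − 36.25)×3.31
Column 2: 3.57×0 + 25.6×ρ + (z_c − 3.57 − 25.6)×3.31
The z_c×3.31 term appears on both sides and cancels. Collect the known terms of each column as K = Σ(ρt)_known − 3.31 × (depth of known layers): K_1 = 93.3201 − 3.31×36.25 = −26.6674; K_2 = 0 − 3.31×(3.57 + 25.6) = −96.5527.
Balance: K_1 = K_2 + 25.6×ρ, so ρ = (K_1 − K_2)/25.6 = 69.8853/25.6 = 2.73 g/cm³.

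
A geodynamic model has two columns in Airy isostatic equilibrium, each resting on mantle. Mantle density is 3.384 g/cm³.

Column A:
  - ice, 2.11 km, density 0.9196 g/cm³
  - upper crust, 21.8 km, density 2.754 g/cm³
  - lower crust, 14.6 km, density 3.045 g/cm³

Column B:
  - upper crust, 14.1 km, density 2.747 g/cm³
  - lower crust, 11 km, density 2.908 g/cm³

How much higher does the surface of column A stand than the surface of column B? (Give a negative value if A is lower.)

For any compensation level in the mantle, the mantle terms cancel and isostasy reduces to e = (Σt_A − Σt_B) − (Σ(ρt)_A − Σ(ρt)_B) / ρ_m.
Σt_A = 38.51 km; Σt_B = 25.1 km; Σ(ρt)_A = 106.434556; Σ(ρt)_B = 70.7207 (in km·g/cm³).
e = (38.51 − 25.1) − (106.434556 − 70.7207) / 3.384 = 2.86 km.

2.86 km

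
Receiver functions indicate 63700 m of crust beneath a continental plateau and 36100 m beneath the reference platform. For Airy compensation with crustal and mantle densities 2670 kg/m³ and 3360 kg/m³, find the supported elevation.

5670 m

Excess crust Δ = 63700 m − 36100 m = 27600 m, split between elevation h and root r with h + r = Δ.
Airy balance ρ_c h = (ρ_m − ρ_c) r gives r = h ρ_c/(ρ_m − ρ_c), so h (1 + ρ_c/(ρ_m − ρ_c)) = Δ, i.e. h = Δ (ρ_m − ρ_c)/ρ_m.
h = 27600 m × 690/3360 = 5670 m.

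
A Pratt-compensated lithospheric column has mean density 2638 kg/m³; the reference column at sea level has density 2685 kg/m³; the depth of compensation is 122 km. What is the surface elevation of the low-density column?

2.17 km

ρ_ref D = ρ (D + h) → h = D (ρ_ref − ρ)/ρ.
h = 122 km × (2685 − 2638)/2638 = 2.17 km.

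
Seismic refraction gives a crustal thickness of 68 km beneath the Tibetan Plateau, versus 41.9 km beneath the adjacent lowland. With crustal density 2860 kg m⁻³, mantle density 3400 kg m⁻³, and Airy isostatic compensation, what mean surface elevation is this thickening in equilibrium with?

Excess crust Δ = 68 km − 41.9 km = 26.1 km, split between elevation h and root r with h + r = Δ.
Airy balance ρ_c h = (ρ_m − ρ_c) r gives r = h ρ_c/(ρ_m − ρ_c), so h (1 + ρ_c/(ρ_m − ρ_c)) = Δ, i.e. h = Δ (ρ_m − ρ_c)/ρ_m.
h = 26.1 km × 540/3400 = 4.15 km.

4.15 km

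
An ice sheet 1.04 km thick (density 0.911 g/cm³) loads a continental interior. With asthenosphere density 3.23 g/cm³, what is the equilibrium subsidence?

Balancing pressure at the compensation depth: the ice load ρ_ice t is balanced by mantle displaced below, ρ_m s.
s = t ρ_ice / ρ_m = 1.04 km × 0.911/3.23 = 0.293 km.

0.293 km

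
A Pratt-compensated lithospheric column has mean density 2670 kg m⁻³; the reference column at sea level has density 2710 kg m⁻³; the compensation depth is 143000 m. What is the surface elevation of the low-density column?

ρ_ref D = ρ (D + h) → h = D (ρ_ref − ρ)/ρ.
h = 143000 m × (2710 − 2670)/2670 = 2140 m.

2140 m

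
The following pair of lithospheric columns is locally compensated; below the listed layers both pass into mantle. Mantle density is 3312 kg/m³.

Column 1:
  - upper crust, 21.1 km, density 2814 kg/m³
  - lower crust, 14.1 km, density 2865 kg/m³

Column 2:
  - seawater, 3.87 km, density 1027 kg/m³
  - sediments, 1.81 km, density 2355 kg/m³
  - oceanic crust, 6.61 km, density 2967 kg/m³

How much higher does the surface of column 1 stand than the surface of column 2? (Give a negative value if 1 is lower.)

For any compensation level in the mantle, the mantle terms cancel and isostasy reduces to e = (Σt_1 − Σt_2) − (Σ(ρt)_1 − Σ(ρt)_2) / ρ_m.
Σt_1 = 35.2 km; Σt_2 = 12.29 km; Σ(ρt)_1 = 99771.9; Σ(ρt)_2 = 27848.91 (in km·kg/m³).
e = (35.2 − 12.29) − (99771.9 − 27848.91) / 3312 = 1.19 km.

1.19 km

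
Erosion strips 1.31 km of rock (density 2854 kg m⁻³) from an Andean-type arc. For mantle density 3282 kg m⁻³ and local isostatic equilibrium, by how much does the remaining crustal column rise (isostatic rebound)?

Unloading: uplift u = e ρ_c/ρ_m = 1.31 km × 2854/3282 = 1.14 km.

1.14 km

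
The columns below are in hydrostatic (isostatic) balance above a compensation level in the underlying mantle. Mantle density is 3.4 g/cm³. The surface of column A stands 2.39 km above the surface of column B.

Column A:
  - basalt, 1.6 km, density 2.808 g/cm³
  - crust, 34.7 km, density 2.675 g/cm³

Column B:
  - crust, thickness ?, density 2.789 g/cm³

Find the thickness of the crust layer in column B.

Take the compensation level at the base of the deeper column (depth z_c below the surface of column A) and equate Σ ρ_i t_i down to z_c; mantle fills any gap and the z_c terms cancel.
Column A: 1.6×2.808 + 34.7×2.675 + (z_c − 36.3)×3.4
Column B: 2.39×0 + x×2.789 + (z_c − 2.39 − 0 − x)×3.4
The z_c×3.4 term appears on both sides and cancels. Collect the known terms of each column as K = Σ(ρt)_known − 3.4 × (depth of known layers): K_A = 97.3153 − 3.4×36.3 = −26.1047; K_B = 0 − 3.4×(2.39 + 0) = −8.126.
Balance: K_A = K_B − x×(3.4 − 2.789), so x = (K_B − K_A)/(3.4 − 2.789) = 17.9787/0.611 = 29.4 km.

29.4 km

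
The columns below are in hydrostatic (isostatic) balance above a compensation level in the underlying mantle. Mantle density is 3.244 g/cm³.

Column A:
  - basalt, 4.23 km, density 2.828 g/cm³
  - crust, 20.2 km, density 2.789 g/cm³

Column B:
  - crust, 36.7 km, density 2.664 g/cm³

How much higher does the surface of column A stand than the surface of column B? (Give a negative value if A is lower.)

−3.19 km

For any compensation level in the mantle, the mantle terms cancel and isostasy reduces to e = (Σt_A − Σt_B) − (Σ(ρt)_A − Σ(ρt)_B) / ρ_m.
Σt_A = 24.43 km; Σt_B = 36.7 km; Σ(ρt)_A = 68.30024; Σ(ρt)_B = 97.7688 (in km·g/cm³).
e = (24.43 − 36.7) − (68.30024 − 97.7688) / 3.244 = −3.19 km.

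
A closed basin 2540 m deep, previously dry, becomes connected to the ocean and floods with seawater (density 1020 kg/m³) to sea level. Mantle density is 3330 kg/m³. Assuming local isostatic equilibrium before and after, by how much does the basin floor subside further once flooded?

1120 m

After flooding the water column is d + s deep. Its weight must equal the weight of mantle displaced by the extra subsidence s: (d + s) ρ_w = s ρ_m.
s = d ρ_w / (ρ_m − ρ_w) = 2540 m × 1020/(3330 − 1020) = 1120 m.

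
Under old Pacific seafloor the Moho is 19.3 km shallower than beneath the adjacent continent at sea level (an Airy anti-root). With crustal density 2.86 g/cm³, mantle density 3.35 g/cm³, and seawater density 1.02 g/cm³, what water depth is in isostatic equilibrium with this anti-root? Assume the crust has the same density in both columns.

5.14 km

Replacing a thickness d of crust by seawater at the top must be balanced by replacing crust with mantle at the base: d (ρ_c − ρ_w) = a (ρ_m − ρ_c).
d = a (ρ_m − ρ_c)/(ρ_c − ρ_w) = 19.3 km × 0.49/1.84 = 5.14 km.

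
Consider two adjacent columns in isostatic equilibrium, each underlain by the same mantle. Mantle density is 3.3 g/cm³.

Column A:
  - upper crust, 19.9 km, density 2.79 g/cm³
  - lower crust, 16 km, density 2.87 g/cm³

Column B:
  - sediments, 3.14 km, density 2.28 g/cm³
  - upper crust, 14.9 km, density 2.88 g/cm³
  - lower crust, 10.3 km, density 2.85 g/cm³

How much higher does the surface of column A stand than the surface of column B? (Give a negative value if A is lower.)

0.889 km

For any compensation level in the mantle, the mantle terms cancel and isostasy reduces to e = (Σt_A − Σt_B) − (Σ(ρt)_A − Σ(ρt)_B) / ρ_m.
Σt_A = 35.9 km; Σt_B = 28.34 km; Σ(ρt)_A = 101.441; Σ(ρt)_B = 79.4262 (in km·g/cm³).
e = (35.9 − 28.34) − (101.441 − 79.4262) / 3.3 = 0.889 km.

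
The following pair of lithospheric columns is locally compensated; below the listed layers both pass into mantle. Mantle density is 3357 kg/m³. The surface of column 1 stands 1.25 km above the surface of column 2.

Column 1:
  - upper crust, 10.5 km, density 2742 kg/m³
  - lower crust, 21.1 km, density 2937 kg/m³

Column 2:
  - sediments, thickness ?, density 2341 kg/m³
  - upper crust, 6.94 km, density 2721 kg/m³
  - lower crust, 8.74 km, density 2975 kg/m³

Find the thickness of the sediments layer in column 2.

3.32 km

Take the compensation level at the base of the deeper column (depth z_c below the surface of column 1) and equate Σ ρ_i t_i down to z_c; mantle fills any gap and the z_c terms cancel.
Column 1: 10.5×2742 + 21.1×2937 + (z_c − 31.6)×3357
Column 2: 1.25×0 + x×2341 + 6.94×2721 + 8.74×2975 + (z_c − 1.25 − 15.68 − x)×3357
The z_c×3357 term appears on both sides and cancels. Collect the known terms of each column as K = Σ(ρt)_known − 3357 × (depth of known layers): K_1 = 90761.7 − 3357×31.6 = −15319.5; K_2 = 44885.24 − 3357×(1.25 + 15.68) = −11948.77.
Balance: K_1 = K_2 − x×(3357 − 2341), so x = (K_2 − K_1)/(3357 − 2341) = 3370.73/1016 = 3.32 km.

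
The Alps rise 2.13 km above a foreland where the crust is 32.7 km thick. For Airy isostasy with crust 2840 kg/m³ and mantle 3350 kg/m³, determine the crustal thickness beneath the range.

46.7 km

Root depth r = h ρ_c / (ρ_m − ρ_c) = 2.13 km × 2840 / 510 = 11.86 km.
Total thickness = T + h + r = 32.7 km + 2.13 km + 11.86 km = 46.7 km.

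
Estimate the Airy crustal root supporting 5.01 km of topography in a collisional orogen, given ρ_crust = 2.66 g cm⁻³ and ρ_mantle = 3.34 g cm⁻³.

For local isostatic compensation: the weight of the topography is balanced by the buoyancy of the root, ρ_c h = (ρ_m − ρ_c) r.
r = h · ρ_c / (ρ_m − ρ_c) = 5.01 km × 2.66 / (3.34 − 2.66) = 19.6 km.

19.6 km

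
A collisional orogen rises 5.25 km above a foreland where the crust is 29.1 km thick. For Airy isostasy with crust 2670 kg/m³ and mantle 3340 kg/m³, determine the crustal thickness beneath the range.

55.3 km

Root depth r = h ρ_c / (ρ_m − ρ_c) = 5.25 km × 2670 / 670 = 20.92 km.
Total thickness = T + h + r = 29.1 km + 5.25 km + 20.92 km = 55.3 km.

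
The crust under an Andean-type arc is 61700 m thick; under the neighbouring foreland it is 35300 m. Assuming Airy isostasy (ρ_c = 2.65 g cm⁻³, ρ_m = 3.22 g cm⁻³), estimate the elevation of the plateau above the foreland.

Excess crust Δ = 61700 m − 35300 m = 26400 m, split between elevation h and root r with h + r = Δ.
Airy balance ρ_c h = (ρ_m − ρ_c) r gives r = h ρ_c/(ρ_m − ρ_c), so h (1 + ρ_c/(ρ_m − ρ_c)) = Δ, i.e. h = Δ (ρ_m − ρ_c)/ρ_m.
h = 26400 m × 0.57/3.22 = 4670 m.

4670 m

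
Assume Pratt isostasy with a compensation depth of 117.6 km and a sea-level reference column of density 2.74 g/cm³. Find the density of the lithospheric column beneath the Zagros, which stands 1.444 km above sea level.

2.71 g/cm³

Pratt balance: ρ_ref D = ρ (D + h).
ρ = ρ_ref D/(D + h) = 2.74 × 117.6 km/(117.6 km + 1.444 km) = 2.71 g/cm³.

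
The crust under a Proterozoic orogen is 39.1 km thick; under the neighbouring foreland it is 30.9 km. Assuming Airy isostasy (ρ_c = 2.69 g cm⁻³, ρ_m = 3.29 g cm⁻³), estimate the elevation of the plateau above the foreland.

Excess crust Δ = 39.1 km − 30.9 km = 8.2 km, split between elevation h and root r with h + r = Δ.
Airy balance ρ_c h = (ρ_m − ρ_c) r gives r = h ρ_c/(ρ_m − ρ_c), so h (1 + ρ_c/(ρ_m − ρ_c)) = Δ, i.e. h = Δ (ρ_m − ρ_c)/ρ_m.
h = 8.2 km × 0.6/3.29 = 1.5 km.

1.5 km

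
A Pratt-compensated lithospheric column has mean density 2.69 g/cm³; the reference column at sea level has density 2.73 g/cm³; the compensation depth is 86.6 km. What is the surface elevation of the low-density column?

ρ_ref D = ρ (D + h) → h = D (ρ_ref − ρ)/ρ.
h = 86.6 km × (2.73 − 2.69)/2.69 = 1.29 km.

1.29 km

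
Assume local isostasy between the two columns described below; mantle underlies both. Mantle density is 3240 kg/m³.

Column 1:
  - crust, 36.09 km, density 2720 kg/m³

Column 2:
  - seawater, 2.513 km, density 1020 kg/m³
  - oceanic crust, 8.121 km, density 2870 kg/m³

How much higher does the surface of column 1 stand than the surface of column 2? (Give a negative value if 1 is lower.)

3.14 km

For any compensation level in the mantle, the mantle terms cancel and isostasy reduces to e = (Σt_1 − Σt_2) − (Σ(ρt)_1 − Σ(ρt)_2) / ρ_m.
Σt_1 = 36.09 km; Σt_2 = 10.634 km; Σ(ρt)_1 = 98164.8; Σ(ρt)_2 = 25870.53 (in km·kg/m³).
e = (36.09 − 10.634) − (98164.8 − 25870.53) / 3240 = 3.14 km.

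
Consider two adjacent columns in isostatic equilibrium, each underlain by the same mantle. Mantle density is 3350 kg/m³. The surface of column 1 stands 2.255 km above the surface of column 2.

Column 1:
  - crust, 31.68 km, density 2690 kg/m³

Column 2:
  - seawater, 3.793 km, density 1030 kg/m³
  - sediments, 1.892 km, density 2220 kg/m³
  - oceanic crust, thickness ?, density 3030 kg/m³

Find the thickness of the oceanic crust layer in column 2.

7.55 km

Take the compensation level at the base of the deeper column (depth z_c below the surface of column 1) and equate Σ ρ_i t_i down to z_c; mantle fills any gap and the z_c terms cancel.
Column 1: 31.68×2690 + (z_c − 31.68)×3350
Column 2: 2.255×0 + 3.793×1030 + 1.892×2220 + x×3030 + (z_c − 2.255 − 5.685 − x)×3350
The z_c×3350 term appears on both sides and cancels. Collect the known terms of each column as K = Σ(ρt)_known − 3350 × (depth of known layers): K_1 = 85219.2 − 3350×31.68 = −20908.8; K_2 = 8107.03 − 3350×(2.255 + 5.685) = −18491.97.
Balance: K_1 = K_2 − x×(3350 − 3030), so x = (K_2 − K_1)/(3350 − 3030) = 2416.83/320 = 7.55 km.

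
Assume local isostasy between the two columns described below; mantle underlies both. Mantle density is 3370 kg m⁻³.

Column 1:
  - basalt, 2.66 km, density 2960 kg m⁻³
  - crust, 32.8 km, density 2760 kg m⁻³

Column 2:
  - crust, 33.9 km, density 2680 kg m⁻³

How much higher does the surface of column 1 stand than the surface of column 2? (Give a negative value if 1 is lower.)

−0.68 km

For any compensation level in the mantle, the mantle terms cancel and isostasy reduces to e = (Σt_1 − Σt_2) − (Σ(ρt)_1 − Σ(ρt)_2) / ρ_m.
Σt_1 = 35.46 km; Σt_2 = 33.9 km; Σ(ρt)_1 = 98401.6; Σ(ρt)_2 = 90852 (in km·kg m⁻³).
e = (35.46 − 33.9) − (98401.6 − 90852) / 3370 = −0.68 km.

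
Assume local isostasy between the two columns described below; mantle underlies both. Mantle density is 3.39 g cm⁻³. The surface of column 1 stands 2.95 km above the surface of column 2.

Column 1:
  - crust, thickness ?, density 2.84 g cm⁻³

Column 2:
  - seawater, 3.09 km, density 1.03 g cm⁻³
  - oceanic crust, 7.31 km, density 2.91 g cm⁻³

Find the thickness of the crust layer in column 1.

37.8 km

Take the compensation level at the base of the deeper column (depth z_c below the surface of column 1) and equate Σ ρ_i t_i down to z_c; mantle fills any gap and the z_c terms cancel.
Column 1: x×2.84 + (z_c − 0 − x)×3.39
Column 2: 2.95×0 + 3.09×1.03 + 7.31×2.91 + (z_c − 2.95 − 10.4)×3.39
The z_c×3.39 term appears on both sides and cancels. Collect the known terms of each column as K = Σ(ρt)_known − 3.39 × (depth of known layers): K_1 = 0 − 3.39×0 = 0; K_2 = 24.4548 − 3.39×(2.95 + 10.4) = −20.8017.
Balance: K_1 − x×(3.39 − 2.84) = K_2, so x = (K_1 − K_2)/(3.39 − 2.84) = 20.8017/0.55 = 37.8 km.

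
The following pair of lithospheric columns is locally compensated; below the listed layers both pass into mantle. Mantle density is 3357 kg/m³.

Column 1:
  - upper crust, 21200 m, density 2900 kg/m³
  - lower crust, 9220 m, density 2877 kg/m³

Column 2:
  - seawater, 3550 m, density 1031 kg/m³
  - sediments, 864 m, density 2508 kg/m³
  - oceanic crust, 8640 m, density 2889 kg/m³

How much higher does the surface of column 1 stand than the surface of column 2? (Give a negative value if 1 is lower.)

322 m

For any compensation level in the mantle, the mantle terms cancel and isostasy reduces to e = (Σt_1 − Σt_2) − (Σ(ρt)_1 − Σ(ρt)_2) / ρ_m.
Σt_1 = 30420 m; Σt_2 = 13054 m; Σ(ρt)_1 = 88005940; Σ(ρt)_2 = 30787922 (in m·kg/m³).
e = (30420 − 13054) − (88005940 − 30787922) / 3357 = 322 m.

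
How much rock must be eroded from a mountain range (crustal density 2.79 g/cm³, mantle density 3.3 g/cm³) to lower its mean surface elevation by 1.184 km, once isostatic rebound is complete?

7.66 km

Net drop Δ = e − u = e − e ρ_c/ρ_m = e (ρ_m − ρ_c)/ρ_m.
e = Δ ρ_m/(ρ_m − ρ_c) = 1.184 km × 3.3/0.51 = 7.66 km.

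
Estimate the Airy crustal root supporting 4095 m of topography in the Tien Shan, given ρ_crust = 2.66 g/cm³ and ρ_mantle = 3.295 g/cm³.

17200 m

Balancing pressure at the compensation depth: the weight of the topography is balanced by the buoyancy of the root, ρ_c h = (ρ_m − ρ_c) r.
r = h · ρ_c / (ρ_m − ρ_c) = 4095 m × 2.66 / (3.295 − 2.66) = 17200 m.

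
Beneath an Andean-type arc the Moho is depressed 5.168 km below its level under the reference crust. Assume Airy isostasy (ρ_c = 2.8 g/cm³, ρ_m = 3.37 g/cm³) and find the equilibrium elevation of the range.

1.05 km

Balancing pressure at the compensation depth: ρ_c h = (ρ_m − ρ_c) r.
h = r (ρ_m − ρ_c) / ρ_c = 5.168 km × (3.37 − 2.8) / 2.8 = 1.05 km.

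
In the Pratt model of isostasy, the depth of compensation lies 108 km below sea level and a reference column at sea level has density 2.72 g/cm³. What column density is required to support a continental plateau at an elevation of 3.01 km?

Pratt balance: ρ_ref D = ρ (D + h).
ρ = ρ_ref D/(D + h) = 2.72 × 108 km/(108 km + 3.01 km) = 2.65 g/cm³.

2.65 g/cm³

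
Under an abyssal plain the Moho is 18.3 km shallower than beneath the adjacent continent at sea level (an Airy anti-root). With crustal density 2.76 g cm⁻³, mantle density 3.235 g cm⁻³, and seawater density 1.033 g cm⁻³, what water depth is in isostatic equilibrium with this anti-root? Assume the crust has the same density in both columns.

Replacing a thickness d of crust by seawater at the top must be balanced by replacing crust with mantle at the base: d (ρ_c − ρ_w) = a (ρ_m − ρ_c).
d = a (ρ_m − ρ_c)/(ρ_c − ρ_w) = 18.3 km × 0.475/1.727 = 5.03 km.

5.03 km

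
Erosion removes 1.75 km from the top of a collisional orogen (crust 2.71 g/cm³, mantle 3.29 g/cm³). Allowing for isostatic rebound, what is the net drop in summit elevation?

0.309 km

Rebound u = e ρ_c/ρ_m = 1.75 km × 2.71/3.29 = 1.441 km.
Net surface drop = e − u = 1.75 km − 1.441 km = e (ρ_m − ρ_c)/ρ_m = 0.309 km.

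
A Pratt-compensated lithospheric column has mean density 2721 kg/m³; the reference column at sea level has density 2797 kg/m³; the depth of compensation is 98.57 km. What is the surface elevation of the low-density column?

ρ_ref D = ρ (D + h) → h = D (ρ_ref − ρ)/ρ.
h = 98.57 km × (2797 − 2721)/2721 = 2.75 km.

2.75 km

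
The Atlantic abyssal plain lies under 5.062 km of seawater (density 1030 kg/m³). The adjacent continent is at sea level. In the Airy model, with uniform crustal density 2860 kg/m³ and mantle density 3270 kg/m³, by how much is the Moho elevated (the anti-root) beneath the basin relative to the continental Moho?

22.6 km

By Archimedes' principle applied to the lithosphere: replacing crust with seawater at the top is compensated by replacing crust with mantle at the base: d (ρ_c − ρ_w) = a (ρ_m − ρ_c).
a = d (ρ_c − ρ_w)/(ρ_m − ρ_c) = 5.062 km × 1830/410 = 22.6 km.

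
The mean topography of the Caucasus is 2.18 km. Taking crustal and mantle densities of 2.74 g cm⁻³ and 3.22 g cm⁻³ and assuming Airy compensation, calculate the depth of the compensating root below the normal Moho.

By Archimedes' principle applied to the lithosphere: the weight of the topography is balanced by the buoyancy of the root, ρ_c h = (ρ_m − ρ_c) r.
r = h · ρ_c / (ρ_m − ρ_c) = 2.18 km × 2.74 / (3.22 − 2.74) = 12.4 km.

12.4 km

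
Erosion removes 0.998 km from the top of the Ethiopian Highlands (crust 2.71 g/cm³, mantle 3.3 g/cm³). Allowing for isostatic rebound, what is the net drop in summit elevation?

0.178 km

Rebound u = e ρ_c/ρ_m = 0.998 km × 2.71/3.3 = 0.8196 km.
Net surface drop = e − u = 0.998 km − 0.8196 km = e (ρ_m − ρ_c)/ρ_m = 0.178 km.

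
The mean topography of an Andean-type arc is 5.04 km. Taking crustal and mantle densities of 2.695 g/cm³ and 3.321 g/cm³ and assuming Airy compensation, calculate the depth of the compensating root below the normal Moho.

21.7 km

In Airy isostatic equilibrium: the weight of the topography is balanced by the buoyancy of the root, ρ_c h = (ρ_m − ρ_c) r.
r = h · ρ_c / (ρ_m − ρ_c) = 5.04 km × 2.695 / (3.321 − 2.695) = 21.7 km.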